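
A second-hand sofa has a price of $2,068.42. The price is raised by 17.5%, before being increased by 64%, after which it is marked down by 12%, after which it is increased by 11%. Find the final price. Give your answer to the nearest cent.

Each change multiplies by a factor: 1.175 × 1.64 × 0.88 × 1.11 = 1.8822936.
$2,068.42 × 1.8822936 = $3893.373728112 ≈ $3,893.37.

$3,893.37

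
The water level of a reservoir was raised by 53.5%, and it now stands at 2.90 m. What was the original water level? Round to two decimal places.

The overall multiplier applied was 1.535.
So the original water level was 2.90 ÷ 1.535 ≈ 1.89 m.

1.89 m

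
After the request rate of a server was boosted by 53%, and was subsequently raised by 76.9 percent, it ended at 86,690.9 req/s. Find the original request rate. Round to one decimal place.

32,029.8 req/s

The overall multiplier applied was 1.53 × 1.769 = 2.70657.
So the original request rate was 86,690.9 ÷ 2.70657 ≈ 32,029.8 req/s.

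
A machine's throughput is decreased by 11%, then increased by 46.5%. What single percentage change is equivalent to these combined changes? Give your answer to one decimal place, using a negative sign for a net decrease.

30.4%

An 11% decrease multiplies by 0.89.
Then a 46.5% increase: 0.89 × 1.465 = 1.30385.
Overall factor 1.30385, i.e. 30.4%.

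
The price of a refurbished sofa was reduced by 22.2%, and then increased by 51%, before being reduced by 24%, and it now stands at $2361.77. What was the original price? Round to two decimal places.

Undoing the 24% decrease: $2361.77 ÷ 0.76 ≈ $3107.592105.
Undoing the 51% increase: $3107.592105 ÷ 1.51 ≈ $2058.008017.
Undoing the 22.2% decrease: $2058.008017 ÷ 0.778 ≈ $2645.25.

$2645.25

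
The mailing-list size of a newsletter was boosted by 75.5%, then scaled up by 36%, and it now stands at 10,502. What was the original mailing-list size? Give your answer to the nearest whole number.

4,400

Undoing the 36% increase: 10,502 ÷ 1.36 ≈ 7722.058824.
Undoing the 75.5% increase: 7722.058824 ÷ 1.755 ≈ 4,400.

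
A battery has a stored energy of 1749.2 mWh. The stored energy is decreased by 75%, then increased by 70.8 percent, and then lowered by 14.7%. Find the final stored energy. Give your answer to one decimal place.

637.1 mWh

After the 75% decrease: 1749.2 × 0.25 = 437.3.
After the 70.8% increase: 437.3 × 1.708 = 746.9084.
After the 14.7% decrease: 746.9084 × 0.853 = 637.1128652 ≈ 637.1.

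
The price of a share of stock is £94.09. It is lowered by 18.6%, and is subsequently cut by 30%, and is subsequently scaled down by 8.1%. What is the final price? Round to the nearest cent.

£49.27

Each change multiplies by a factor: 0.814 × 0.7 × 0.919 = 0.5236462.
£94.09 × 0.5236462 = £49.269870958 ≈ £49.27.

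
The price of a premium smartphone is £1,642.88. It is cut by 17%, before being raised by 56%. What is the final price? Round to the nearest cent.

£2,127.20

Each change multiplies by a factor: 0.83 × 1.56 = 1.2948.
£1,642.88 × 1.2948 = £2127.201024 ≈ £2,127.20.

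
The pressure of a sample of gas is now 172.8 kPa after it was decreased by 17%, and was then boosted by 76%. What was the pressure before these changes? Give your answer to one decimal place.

Undoing the 76% increase: 172.8 ÷ 1.76 ≈ 98.181818.
Undoing the 17% decrease: 98.181818 ÷ 0.83 ≈ 118.3 kPa.

118.3 kPa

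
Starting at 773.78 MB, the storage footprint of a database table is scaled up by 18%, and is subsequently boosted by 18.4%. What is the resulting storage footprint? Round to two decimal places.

1081.06 MB

Apply the 18% increase: 773.78 × 1.18 = 913.0604.
Apply the 18.4% increase: 913.0604 × 1.184 = 1081.0635136 ≈ 1081.06.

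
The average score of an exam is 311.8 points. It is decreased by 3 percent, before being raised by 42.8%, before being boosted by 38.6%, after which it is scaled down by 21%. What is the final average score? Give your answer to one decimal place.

472.9 points

Each change multiplies by a factor: 0.97 × 1.428 × 1.386 × 0.79 = 1.5166670904.
311.8 × 1.5166670904 = 472.89679878672 ≈ 472.9.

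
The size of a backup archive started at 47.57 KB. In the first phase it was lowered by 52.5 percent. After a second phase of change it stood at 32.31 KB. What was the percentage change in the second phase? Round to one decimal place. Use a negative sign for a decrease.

43.0%

After the first phase: 47.57 × 0.475 = 22.59575.
Second-phase multiplier: 32.31 ÷ 22.59575 ≈ 1.42991.
That is a change of 43.0%.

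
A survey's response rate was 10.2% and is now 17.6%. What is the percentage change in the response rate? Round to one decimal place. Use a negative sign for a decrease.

72.5%

The change is 17.6 − 10.2 = 7.4 percentage points.
Relative to the original 10.2%, that is 7.4 ÷ 10.2 ≈ 72.5%.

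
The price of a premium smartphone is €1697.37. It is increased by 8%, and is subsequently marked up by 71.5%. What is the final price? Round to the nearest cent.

€3143.87

Apply the 8% increase: €1697.37 × 1.08 = €1833.1596.
Apply the 71.5% increase: €1833.1596 × 1.715 = €3143.868714 ≈ €3143.87.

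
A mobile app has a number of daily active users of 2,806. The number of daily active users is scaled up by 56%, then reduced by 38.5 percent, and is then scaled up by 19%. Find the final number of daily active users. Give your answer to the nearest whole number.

3,204

Each change multiplies by a factor: 1.56 × 0.615 × 1.19 = 1.141686.
2,806 × 1.141686 = 3203.570916 ≈ 3,204.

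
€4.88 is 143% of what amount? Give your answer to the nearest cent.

€4.88 ÷ 1.43 ≈ €3.41.

€3.41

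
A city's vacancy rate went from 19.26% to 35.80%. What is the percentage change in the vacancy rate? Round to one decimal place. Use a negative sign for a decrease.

The change is 35.80 − 19.26 = 16.54 percentage points.
Relative to the original 19.26%, that is 16.54 ÷ 19.26 ≈ 85.9%.

85.9%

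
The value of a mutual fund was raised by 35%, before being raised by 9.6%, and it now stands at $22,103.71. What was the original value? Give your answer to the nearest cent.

$14,938.98

Undoing the 9.6% increase: $22,103.71 ÷ 1.096 ≈ $20167.618613.
Undoing the 35% increase: $20167.618613 ÷ 1.35 ≈ $14,938.98.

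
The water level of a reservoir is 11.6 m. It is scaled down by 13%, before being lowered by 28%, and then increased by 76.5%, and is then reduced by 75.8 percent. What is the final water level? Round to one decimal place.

13% decrease: 11.6 × 0.87 = 10.092.
28% decrease: 10.092 × 0.72 = 7.26624.
76.5% increase: 7.26624 × 1.765 = 12.8249136.
After the 75.8% decrease: 12.8249136 × 0.242 = 3.1036290912 ≈ 3.1.

3.1 m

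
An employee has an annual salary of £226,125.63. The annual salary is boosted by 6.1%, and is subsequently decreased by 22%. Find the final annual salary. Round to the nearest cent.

£187,137.05

Each change multiplies by a factor: 1.061 × 0.78 = 0.82758.
£226,125.63 × 0.82758 = £187137.0488754 ≈ £187,137.05.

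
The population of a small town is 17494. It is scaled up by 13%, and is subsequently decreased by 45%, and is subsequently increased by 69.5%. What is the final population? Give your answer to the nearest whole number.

After the 13% increase: 17494 × 1.13 = 19768.22.
45% decrease: 19768.22 × 0.55 = 10872.521.
Apply the 69.5% increase: 10872.521 × 1.695 = 18428.923095 ≈ 18429.

18429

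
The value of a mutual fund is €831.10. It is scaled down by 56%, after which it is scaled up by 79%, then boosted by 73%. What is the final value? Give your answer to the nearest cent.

€1132.41

After the 56% decrease: €831.10 × 0.44 = €365.684.
After the 79% increase: €365.684 × 1.79 = €654.57436.
After the 73% increase: €654.57436 × 1.73 = €1132.4136428 ≈ €1132.41.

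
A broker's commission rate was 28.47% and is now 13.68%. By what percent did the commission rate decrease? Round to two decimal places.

51.95%

The change is 13.68 − 28.47 = -14.79 percentage points.
Relative to the original 28.47%, that is -14.79 ÷ 28.47 ≈ -51.95%.
So the commission rate fell by 51.95%.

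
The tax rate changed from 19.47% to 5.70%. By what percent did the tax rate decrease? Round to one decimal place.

The change is 5.70 − 19.47 = -13.77 percentage points.
Relative to the original 19.47%, that is -13.77 ÷ 19.47 ≈ -70.7%.
So the tax rate fell by 70.7%.

70.7%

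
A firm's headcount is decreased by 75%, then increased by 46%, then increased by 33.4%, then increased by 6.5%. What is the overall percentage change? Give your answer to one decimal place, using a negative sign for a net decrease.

A 75% decrease multiplies by 0.25.
Then a 46% increase: 0.25 × 1.46 = 0.365.
Then a 33.4% increase: 0.365 × 1.334 = 0.48691.
Then a 6.5% increase: 0.48691 × 1.065 = 0.51855915.
Overall factor 0.51855915, i.e. -48.1%.

-48.1%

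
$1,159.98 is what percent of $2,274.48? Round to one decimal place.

$1,159.98 ÷ $2,274.48 ≈ 51.0%.

51.0%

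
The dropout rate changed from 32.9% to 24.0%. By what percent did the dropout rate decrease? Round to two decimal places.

27.05%

The change is 24.0 − 32.9 = -8.9 percentage points.
Relative to the original 32.9%, that is -8.9 ÷ 32.9 ≈ -27.05%.
So the dropout rate fell by 27.05%.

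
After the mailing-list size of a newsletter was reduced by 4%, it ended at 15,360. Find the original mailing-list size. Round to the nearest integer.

16,000

The overall multiplier applied was 0.96.
So the original mailing-list size was 15,360 ÷ 0.96 = 16,000.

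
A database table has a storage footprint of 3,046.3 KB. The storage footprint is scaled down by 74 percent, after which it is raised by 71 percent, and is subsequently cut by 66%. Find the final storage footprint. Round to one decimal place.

460.5 KB

After the 74% decrease: 3,046.3 × 0.26 = 792.038.
Apply the 71% increase: 792.038 × 1.71 = 1354.38498.
After the 66% decrease: 1354.38498 × 0.34 = 460.4908932 ≈ 460.5.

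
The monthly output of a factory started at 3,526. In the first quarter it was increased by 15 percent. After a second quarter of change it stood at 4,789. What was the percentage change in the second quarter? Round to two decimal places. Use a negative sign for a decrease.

18.10%

After the first quarter: 3,526 × 1.15 = 4054.9.
Second-quarter multiplier: 4,789 ÷ 4054.9 ≈ 1.18104.
That is a change of 18.10%.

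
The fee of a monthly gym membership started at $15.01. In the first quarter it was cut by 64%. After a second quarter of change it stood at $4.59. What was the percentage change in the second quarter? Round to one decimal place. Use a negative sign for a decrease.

After the first quarter: $15.01 × 0.36 = $5.4036.
Second-quarter multiplier: $4.59 ÷ $5.4036 ≈ 0.84943.
That is a change of -15.1%.

-15.1%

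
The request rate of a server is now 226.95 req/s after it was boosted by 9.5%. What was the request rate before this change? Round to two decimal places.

207.26 req/s

The overall multiplier applied was 1.095.
So the original request rate was 226.95 ÷ 1.095 ≈ 207.26 req/s.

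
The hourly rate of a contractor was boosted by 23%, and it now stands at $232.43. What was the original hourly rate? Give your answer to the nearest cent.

The overall multiplier applied was 1.23.
So the original hourly rate was $232.43 ÷ 1.23 ≈ $188.97.

$188.97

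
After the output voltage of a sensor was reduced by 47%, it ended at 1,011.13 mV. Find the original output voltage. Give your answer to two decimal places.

1,907.79 mV

The overall multiplier applied was 0.53.
So the original output voltage was 1,011.13 ÷ 0.53 ≈ 1,907.79 mV.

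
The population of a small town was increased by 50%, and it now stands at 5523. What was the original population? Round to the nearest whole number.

The overall multiplier applied was 1.5.
So the original population was 5523 ÷ 1.5 = 3682.

3682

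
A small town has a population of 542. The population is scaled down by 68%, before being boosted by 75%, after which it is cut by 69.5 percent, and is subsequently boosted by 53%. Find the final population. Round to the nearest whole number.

142

After the 68% decrease: 542 × 0.32 = 173.44.
After the 75% increase: 173.44 × 1.75 = 303.52.
After the 69.5% decrease: 303.52 × 0.305 = 92.5736.
53% increase: 92.5736 × 1.53 = 141.637608 ≈ 142.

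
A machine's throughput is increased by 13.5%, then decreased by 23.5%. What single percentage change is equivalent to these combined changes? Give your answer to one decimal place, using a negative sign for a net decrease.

-13.2%

A 13.5% increase multiplies by 1.135.
Then a 23.5% decrease: 1.135 × 0.765 = 0.868275.
Overall factor 0.868275, i.e. -13.2%.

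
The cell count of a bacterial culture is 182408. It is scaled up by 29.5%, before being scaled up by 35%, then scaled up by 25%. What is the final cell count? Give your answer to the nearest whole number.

Apply the 29.5% increase: 182408 × 1.295 = 236218.36.
35% increase: 236218.36 × 1.35 = 318894.786.
After the 25% increase: 318894.786 × 1.25 = 398618.4825 ≈ 398618.

398618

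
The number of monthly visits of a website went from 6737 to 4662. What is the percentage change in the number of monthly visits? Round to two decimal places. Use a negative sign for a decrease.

Change: 4662 − 6737 = -2075.
Relative to the original: -2075 ÷ 6737 ≈ -30.80%.

-30.80%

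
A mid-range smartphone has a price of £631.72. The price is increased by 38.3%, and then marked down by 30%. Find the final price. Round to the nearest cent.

Each change multiplies by a factor: 1.383 × 0.7 = 0.9681.
£631.72 × 0.9681 = £611.568132 ≈ £611.57.

£611.57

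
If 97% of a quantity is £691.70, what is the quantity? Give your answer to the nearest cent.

£713.09

£691.70 ÷ 0.97 ≈ £713.09.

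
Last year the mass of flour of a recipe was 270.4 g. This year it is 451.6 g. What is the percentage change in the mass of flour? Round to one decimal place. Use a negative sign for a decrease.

67.0%

Change: 451.6 − 270.4 = 181.2.
Relative to the original: 181.2 ÷ 270.4 ≈ 67.0%.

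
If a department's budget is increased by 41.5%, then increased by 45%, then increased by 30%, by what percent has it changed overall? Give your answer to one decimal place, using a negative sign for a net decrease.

166.7%

A 41.5% increase multiplies by 1.415.
Then a 45% increase: 1.415 × 1.45 = 2.05175.
Then a 30% increase: 2.05175 × 1.3 = 2.667275.
Overall factor 2.667275, i.e. 166.7%.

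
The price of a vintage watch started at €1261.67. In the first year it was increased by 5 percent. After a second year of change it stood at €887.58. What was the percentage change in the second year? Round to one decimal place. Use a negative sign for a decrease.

After the first year: €1261.67 × 1.05 = €1324.7535.
Second-year multiplier: €887.58 ÷ €1324.7535 ≈ 0.67.
That is a change of -33.0%.

-33.0%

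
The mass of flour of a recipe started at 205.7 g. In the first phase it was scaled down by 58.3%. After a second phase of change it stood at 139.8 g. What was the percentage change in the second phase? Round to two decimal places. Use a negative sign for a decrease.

62.98%

After the first phase: 205.7 × 0.417 = 85.7769.
Second-phase multiplier: 139.8 ÷ 85.7769 ≈ 1.629809.
That is a change of 62.98%.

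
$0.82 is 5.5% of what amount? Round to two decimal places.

$0.82 ÷ 0.055 ≈ $14.91.

$14.91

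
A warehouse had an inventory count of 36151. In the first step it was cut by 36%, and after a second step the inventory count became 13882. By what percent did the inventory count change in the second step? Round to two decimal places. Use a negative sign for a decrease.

After the first step: 36151 × 0.64 = 23136.64.
Second-step multiplier: 13882 ÷ 23136.64 ≈ 0.600001.
That is a change of -40.00%.

-40.00%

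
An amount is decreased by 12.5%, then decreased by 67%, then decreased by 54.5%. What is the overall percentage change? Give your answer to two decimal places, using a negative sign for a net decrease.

The combined multiplier is 0.875 × 0.33 × 0.455 = 0.13138125.
That corresponds to a decrease of 86.86%.

-86.86%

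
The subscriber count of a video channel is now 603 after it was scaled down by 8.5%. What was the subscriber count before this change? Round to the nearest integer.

The overall multiplier applied was 0.915.
So the original subscriber count was 603 ÷ 0.915 ≈ 659.

659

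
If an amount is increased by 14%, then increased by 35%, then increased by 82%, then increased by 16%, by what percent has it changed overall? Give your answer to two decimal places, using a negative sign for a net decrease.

224.91%

The combined multiplier is 1.14 × 1.35 × 1.82 × 1.16 = 3.2491368.
That corresponds to an increase of 224.91%.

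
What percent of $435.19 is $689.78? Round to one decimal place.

158.5%

$689.78 ÷ $435.19 ≈ 158.5%.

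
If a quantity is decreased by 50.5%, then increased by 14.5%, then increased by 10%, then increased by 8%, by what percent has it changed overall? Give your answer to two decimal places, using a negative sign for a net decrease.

-32.67%

A 50.5% decrease multiplies by 0.495.
Then a 14.5% increase: 0.495 × 1.145 = 0.566775.
Then a 10% increase: 0.566775 × 1.1 = 0.6234525.
Then an 8% increase: 0.6234525 × 1.08 = 0.6733287.
Overall factor 0.6733287, i.e. -32.67%.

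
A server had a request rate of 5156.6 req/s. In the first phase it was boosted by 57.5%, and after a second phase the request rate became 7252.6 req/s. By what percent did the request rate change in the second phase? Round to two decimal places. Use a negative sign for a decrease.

-10.70%

After the first phase: 5156.6 × 1.575 = 8121.645.
Second-phase multiplier: 7252.6 ÷ 8121.645 ≈ 0.892996.
That is a change of -10.70%.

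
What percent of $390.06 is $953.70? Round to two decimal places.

244.50%

$953.70 ÷ $390.06 ≈ 244.50%.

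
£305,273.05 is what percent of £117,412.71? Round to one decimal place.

260.0%

£305,273.05 ÷ £117,412.71 ≈ 260.0%.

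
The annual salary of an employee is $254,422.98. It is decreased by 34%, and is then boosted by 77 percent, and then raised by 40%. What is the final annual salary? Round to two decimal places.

34% decrease: $254,422.98 × 0.66 = $167919.1668.
77% increase: $167919.1668 × 1.77 = $297216.925236.
40% increase: $297216.925236 × 1.4 = $416103.6953304 ≈ $416,103.70.

$416,103.70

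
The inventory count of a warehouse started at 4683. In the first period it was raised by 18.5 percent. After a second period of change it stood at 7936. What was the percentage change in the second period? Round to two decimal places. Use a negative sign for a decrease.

After the first period: 4683 × 1.185 = 5549.355.
Second-period multiplier: 7936 ÷ 5549.355 ≈ 1.430076.
That is a change of 43.01%.

43.01%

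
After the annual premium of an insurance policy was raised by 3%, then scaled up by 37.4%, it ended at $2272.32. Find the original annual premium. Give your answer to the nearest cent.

$1605.63

The overall multiplier applied was 1.03 × 1.374 = 1.41522.
So the original annual premium was $2272.32 ÷ 1.41522 ≈ $1605.63.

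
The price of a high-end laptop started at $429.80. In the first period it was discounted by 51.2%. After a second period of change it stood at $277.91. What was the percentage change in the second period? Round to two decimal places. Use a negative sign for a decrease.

After the first period: $429.80 × 0.488 = $209.7424.
Second-period multiplier: $277.91 ÷ $209.7424 ≈ 1.325006.
That is a change of 32.50%.

32.50%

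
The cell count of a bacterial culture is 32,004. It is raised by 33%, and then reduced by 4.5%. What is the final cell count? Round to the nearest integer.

40,650

Each change multiplies by a factor: 1.33 × 0.955 = 1.27015.
32,004 × 1.27015 = 40649.8806 ≈ 40,650.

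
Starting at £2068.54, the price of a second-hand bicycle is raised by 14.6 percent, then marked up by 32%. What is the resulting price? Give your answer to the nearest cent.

14.6% increase: £2068.54 × 1.146 = £2370.54684.
32% increase: £2370.54684 × 1.32 = £3129.1218288 ≈ £3129.12.

£3129.12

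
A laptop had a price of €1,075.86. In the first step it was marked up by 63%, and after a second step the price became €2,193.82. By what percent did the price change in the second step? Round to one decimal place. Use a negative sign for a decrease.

After the first step: €1,075.86 × 1.63 = €1753.6518.
Second-step multiplier: €2,193.82 ÷ €1753.6518 ≈ 1.251.
That is a change of 25.1%.

25.1%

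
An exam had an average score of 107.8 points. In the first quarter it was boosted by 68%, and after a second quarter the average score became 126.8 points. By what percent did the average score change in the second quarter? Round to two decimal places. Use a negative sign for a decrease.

-29.98%

After the first quarter: 107.8 × 1.68 = 181.104.
Second-quarter multiplier: 126.8 ÷ 181.104 ≈ 0.70015.
That is a change of -29.98%.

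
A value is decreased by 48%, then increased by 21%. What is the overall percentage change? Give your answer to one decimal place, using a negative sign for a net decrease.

A 48% decrease multiplies by 0.52.
Then a 21% increase: 0.52 × 1.21 = 0.6292.
Overall factor 0.6292, i.e. -37.1%.

-37.1%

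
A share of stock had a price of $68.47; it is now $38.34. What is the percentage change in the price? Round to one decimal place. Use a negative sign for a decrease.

-44.0%

Change: $38.34 − $68.47 = -$30.13.
Relative to the original: -$30.13 ÷ $68.47 ≈ -44.0%.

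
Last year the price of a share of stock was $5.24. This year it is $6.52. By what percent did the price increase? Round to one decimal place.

Change: $6.52 − $5.24 = $1.28.
Relative to the original: $1.28 ÷ $5.24 ≈ 24.4%.
So the price increased by 24.4%.

24.4%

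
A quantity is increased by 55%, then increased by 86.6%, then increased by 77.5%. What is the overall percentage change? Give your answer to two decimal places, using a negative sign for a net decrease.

The combined multiplier is 1.55 × 1.866 × 1.775 = 5.1338325.
That corresponds to an increase of 413.38%.

413.38%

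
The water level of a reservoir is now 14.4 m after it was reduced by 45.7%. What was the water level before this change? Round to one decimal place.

The overall multiplier applied was 0.543.
So the original water level was 14.4 ÷ 0.543 ≈ 26.5 m.

26.5 m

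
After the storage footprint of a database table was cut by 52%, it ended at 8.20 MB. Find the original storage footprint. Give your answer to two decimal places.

17.08 MB

The overall multiplier applied was 0.48.
So the original storage footprint was 8.20 ÷ 0.48 ≈ 17.08 MB.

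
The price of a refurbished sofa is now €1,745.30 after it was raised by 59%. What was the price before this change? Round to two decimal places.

€1,097.67

The overall multiplier applied was 1.59.
So the original price was €1,745.30 ÷ 1.59 ≈ €1,097.67.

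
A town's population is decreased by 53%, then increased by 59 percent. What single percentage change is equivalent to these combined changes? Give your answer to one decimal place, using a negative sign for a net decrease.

-25.3%

The combined multiplier is 0.47 × 1.59 = 0.7473.
That corresponds to a decrease of 25.3%.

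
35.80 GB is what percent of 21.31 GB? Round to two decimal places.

35.80 GB ÷ 21.31 GB ≈ 168.00%.

168.00%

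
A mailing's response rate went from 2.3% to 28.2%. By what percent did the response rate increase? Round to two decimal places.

1126.09%

The change is 28.2 − 2.3 = 25.9 percentage points.
Relative to the original 2.3%, that is 25.9 ÷ 2.3 ≈ 1126.09%.
So the response rate rose by 1126.09%.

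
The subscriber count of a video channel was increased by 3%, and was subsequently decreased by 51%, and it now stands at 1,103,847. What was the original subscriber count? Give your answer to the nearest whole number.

The overall multiplier applied was 1.03 × 0.49 = 0.5047.
So the original subscriber count was 1,103,847 ÷ 0.5047 ≈ 2,187,135.

2,187,135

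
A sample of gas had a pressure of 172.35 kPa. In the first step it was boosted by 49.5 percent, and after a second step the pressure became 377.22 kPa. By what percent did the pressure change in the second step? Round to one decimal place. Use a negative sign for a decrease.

46.4%

After the first step: 172.35 × 1.495 = 257.66325.
Second-step multiplier: 377.22 ÷ 257.66325 ≈ 1.464.
That is a change of 46.4%.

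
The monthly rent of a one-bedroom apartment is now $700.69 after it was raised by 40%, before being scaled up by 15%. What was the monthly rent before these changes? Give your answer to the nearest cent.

Undoing the 15% increase: $700.69 ÷ 1.15 ≈ $609.295652.
Undoing the 40% increase: $609.295652 ÷ 1.4 ≈ $435.21.

$435.21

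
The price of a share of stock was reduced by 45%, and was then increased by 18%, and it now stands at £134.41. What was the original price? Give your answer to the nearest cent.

Undoing the 18% increase: £134.41 ÷ 1.18 ≈ £113.90678.
Undoing the 45% decrease: £113.90678 ÷ 0.55 ≈ £207.10.

£207.10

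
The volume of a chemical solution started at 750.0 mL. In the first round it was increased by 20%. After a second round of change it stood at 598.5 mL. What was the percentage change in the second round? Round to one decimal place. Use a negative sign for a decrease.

-33.5%

After the first round: 750.0 × 1.2 = 900.
Second-round multiplier: 598.5 ÷ 900 ≈ 0.665.
That is a change of -33.5%.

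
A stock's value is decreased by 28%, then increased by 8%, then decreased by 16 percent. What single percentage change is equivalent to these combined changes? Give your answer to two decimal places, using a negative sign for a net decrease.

-34.68%

A 28% decrease multiplies by 0.72.
Then an 8% increase: 0.72 × 1.08 = 0.7776.
Then a 16% decrease: 0.7776 × 0.84 = 0.653184.
Overall factor 0.653184, i.e. -34.68%.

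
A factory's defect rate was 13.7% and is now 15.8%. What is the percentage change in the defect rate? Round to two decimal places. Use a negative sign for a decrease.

The change is 15.8 − 13.7 = 2.1 percentage points.
Relative to the original 13.7%, that is 2.1 ÷ 13.7 ≈ 15.33%.

15.33%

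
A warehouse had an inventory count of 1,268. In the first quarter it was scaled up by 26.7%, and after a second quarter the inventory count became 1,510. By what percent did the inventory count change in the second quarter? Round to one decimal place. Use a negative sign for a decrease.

After the first quarter: 1,268 × 1.267 = 1606.556.
Second-quarter multiplier: 1,510 ÷ 1606.556 ≈ 0.9399.
That is a change of -6.0%.

-6.0%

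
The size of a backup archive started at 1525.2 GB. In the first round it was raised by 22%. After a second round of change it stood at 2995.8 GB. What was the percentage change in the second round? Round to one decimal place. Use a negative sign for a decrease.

61.0%

After the first round: 1525.2 × 1.22 = 1860.744.
Second-round multiplier: 2995.8 ÷ 1860.744 ≈ 1.61.
That is a change of 61.0%.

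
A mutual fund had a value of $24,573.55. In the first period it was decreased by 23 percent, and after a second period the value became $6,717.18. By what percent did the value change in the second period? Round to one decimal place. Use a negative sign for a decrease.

-64.5%

After the first period: $24,573.55 × 0.77 = $18921.6335.
Second-period multiplier: $6,717.18 ÷ $18921.6335 ≈ 0.355.
That is a change of -64.5%.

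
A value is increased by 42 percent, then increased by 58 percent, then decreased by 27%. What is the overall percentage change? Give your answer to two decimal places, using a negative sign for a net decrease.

63.78%

The combined multiplier is 1.42 × 1.58 × 0.73 = 1.637828.
That corresponds to an increase of 63.78%.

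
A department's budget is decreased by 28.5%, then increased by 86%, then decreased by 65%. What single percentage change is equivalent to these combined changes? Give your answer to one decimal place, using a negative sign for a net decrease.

-53.5%

A 28.5% decrease multiplies by 0.715.
Then an 86% increase: 0.715 × 1.86 = 1.3299.
Then a 65% decrease: 1.3299 × 0.35 = 0.465465.
Overall factor 0.465465, i.e. -53.5%.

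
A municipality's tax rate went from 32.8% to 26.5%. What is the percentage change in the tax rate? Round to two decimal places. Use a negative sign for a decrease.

The change is 26.5 − 32.8 = -6.3 percentage points.
Relative to the original 32.8%, that is -6.3 ÷ 32.8 ≈ -19.21%.

-19.21%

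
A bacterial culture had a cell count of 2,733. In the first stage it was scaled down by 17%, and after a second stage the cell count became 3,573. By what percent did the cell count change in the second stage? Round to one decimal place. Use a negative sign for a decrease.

After the first stage: 2,733 × 0.83 = 2268.39.
Second-stage multiplier: 3,573 ÷ 2268.39 ≈ 1.57513.
That is a change of 57.5%.

57.5%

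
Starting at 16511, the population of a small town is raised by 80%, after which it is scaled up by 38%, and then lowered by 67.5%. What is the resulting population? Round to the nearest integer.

13329

80% increase: 16511 × 1.8 = 29719.8.
After the 38% increase: 29719.8 × 1.38 = 41013.324.
After the 67.5% decrease: 41013.324 × 0.325 = 13329.3303 ≈ 13329.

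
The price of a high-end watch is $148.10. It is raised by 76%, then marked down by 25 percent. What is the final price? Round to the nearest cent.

$195.49

Each change multiplies by a factor: 1.76 × 0.75 = 1.32.
$148.10 × 1.32 = $195.492 ≈ $195.49.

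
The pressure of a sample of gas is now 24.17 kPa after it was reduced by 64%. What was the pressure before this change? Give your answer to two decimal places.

67.14 kPa

The overall multiplier applied was 0.36.
So the original pressure was 24.17 ÷ 0.36 ≈ 67.14 kPa.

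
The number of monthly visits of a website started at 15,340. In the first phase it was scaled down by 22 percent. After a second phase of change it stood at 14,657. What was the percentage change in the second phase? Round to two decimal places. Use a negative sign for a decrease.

22.50%

After the first phase: 15,340 × 0.78 = 11965.2.
Second-phase multiplier: 14,657 ÷ 11965.2 ≈ 1.224969.
That is a change of 22.50%.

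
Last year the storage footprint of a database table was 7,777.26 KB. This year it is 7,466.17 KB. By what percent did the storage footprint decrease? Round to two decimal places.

Change: 7,466.17 − 7,777.26 = -311.09.
Relative to the original: -311.09 ÷ 7,777.26 ≈ -4.00%.
So the storage footprint decreased by 4.00%.

4.00%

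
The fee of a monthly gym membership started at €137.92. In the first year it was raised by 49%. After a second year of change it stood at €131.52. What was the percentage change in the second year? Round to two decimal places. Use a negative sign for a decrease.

-36.00%

After the first year: €137.92 × 1.49 = €205.5008.
Second-year multiplier: €131.52 ÷ €205.5008 ≈ 0.639998.
That is a change of -36.00%.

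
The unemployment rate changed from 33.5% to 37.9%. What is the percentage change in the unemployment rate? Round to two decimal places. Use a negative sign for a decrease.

The change is 37.9 − 33.5 = 4.4 percentage points.
Relative to the original 33.5%, that is 4.4 ÷ 33.5 ≈ 13.13%.

13.13%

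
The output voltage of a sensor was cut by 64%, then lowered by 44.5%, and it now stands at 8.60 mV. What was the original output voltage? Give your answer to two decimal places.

Undoing the 44.5% decrease: 8.60 ÷ 0.555 ≈ 15.495495.
Undoing the 64% decrease: 15.495495 ÷ 0.36 ≈ 43.04 mV.

43.04 mV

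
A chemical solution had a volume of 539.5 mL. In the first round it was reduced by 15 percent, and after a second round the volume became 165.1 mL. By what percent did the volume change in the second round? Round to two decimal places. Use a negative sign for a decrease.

After the first round: 539.5 × 0.85 = 458.575.
Second-round multiplier: 165.1 ÷ 458.575 ≈ 0.360028.
That is a change of -64.00%.

-64.00%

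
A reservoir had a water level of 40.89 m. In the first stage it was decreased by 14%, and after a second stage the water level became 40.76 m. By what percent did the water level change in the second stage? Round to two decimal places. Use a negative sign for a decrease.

15.91%

After the first stage: 40.89 × 0.86 = 35.1654.
Second-stage multiplier: 40.76 ÷ 35.1654 ≈ 1.159094.
That is a change of 15.91%.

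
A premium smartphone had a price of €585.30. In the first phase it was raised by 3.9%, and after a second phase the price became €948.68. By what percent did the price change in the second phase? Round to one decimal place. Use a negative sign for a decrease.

After the first phase: €585.30 × 1.039 = €608.1267.
Second-phase multiplier: €948.68 ÷ €608.1267 ≈ 1.56.
That is a change of 56.0%.

56.0%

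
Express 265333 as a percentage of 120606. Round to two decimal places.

265333 ÷ 120606 ≈ 220.00%.

220.00%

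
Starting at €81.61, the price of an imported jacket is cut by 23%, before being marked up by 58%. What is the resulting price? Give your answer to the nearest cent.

Apply the 23% decrease: €81.61 × 0.77 = €62.8397.
Apply the 58% increase: €62.8397 × 1.58 = €99.286726 ≈ €99.29.

€99.29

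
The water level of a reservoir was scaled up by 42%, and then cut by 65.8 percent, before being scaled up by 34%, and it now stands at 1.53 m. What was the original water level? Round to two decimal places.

2.35 m

Undoing the 34% increase: 1.53 ÷ 1.34 ≈ 1.141791.
Undoing the 65.8% decrease: 1.141791 ÷ 0.342 ≈ 3.33857.
Undoing the 42% increase: 3.33857 ÷ 1.42 ≈ 2.35 m.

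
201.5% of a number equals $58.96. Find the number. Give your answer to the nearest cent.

$29.26

$58.96 ÷ 2.015 ≈ $29.26.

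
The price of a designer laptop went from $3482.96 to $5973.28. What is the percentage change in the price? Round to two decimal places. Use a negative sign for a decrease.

71.50%

Change: $5973.28 − $3482.96 = $2490.32.
Relative to the original: $2490.32 ÷ $3482.96 ≈ 71.50%.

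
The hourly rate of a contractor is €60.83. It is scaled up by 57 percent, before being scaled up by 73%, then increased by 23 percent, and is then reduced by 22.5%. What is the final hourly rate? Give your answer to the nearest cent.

€157.50

After the 57% increase: €60.83 × 1.57 = €95.5031.
After the 73% increase: €95.5031 × 1.73 = €165.220363.
Apply the 23% increase: €165.220363 × 1.23 = €203.22104649.
After the 22.5% decrease: €203.22104649 × 0.775 = €157.49631102975 ≈ €157.50.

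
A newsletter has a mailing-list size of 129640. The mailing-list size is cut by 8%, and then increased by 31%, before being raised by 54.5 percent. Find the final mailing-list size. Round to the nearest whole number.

Each change multiplies by a factor: 0.92 × 1.31 × 1.545 = 1.862034.
129640 × 1.862034 = 241394.08776 ≈ 241394.

241394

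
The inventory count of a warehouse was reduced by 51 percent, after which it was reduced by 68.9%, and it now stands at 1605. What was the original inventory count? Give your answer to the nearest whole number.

10532

The overall multiplier applied was 0.49 × 0.311 = 0.15239.
So the original inventory count was 1605 ÷ 0.15239 ≈ 10532.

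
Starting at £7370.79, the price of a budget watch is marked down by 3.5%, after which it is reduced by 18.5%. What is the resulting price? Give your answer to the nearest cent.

Each change multiplies by a factor: 0.965 × 0.815 = 0.786475.
£7370.79 × 0.786475 = £5796.94206525 ≈ £5796.94.

£5796.94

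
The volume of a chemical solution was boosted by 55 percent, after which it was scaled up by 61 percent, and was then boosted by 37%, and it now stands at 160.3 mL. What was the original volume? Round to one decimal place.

The overall multiplier applied was 1.55 × 1.61 × 1.37 = 3.418835.
So the original volume was 160.3 ÷ 3.418835 ≈ 46.9 mL.

46.9 mL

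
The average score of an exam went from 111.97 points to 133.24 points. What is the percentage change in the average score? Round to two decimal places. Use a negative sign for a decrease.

19.00%

Change: 133.24 − 111.97 = 21.27.
Relative to the original: 21.27 ÷ 111.97 ≈ 19.00%.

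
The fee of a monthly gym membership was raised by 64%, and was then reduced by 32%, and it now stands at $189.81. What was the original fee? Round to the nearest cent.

$170.20

The overall multiplier applied was 1.64 × 0.68 = 1.1152.
So the original fee was $189.81 ÷ 1.1152 ≈ $170.20.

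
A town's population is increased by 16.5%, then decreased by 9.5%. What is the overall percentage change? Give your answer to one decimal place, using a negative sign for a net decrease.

5.4%

The combined multiplier is 1.165 × 0.905 = 1.054325.
That corresponds to an increase of 5.4%.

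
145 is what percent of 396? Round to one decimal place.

145 ÷ 396 ≈ 36.6%.

36.6%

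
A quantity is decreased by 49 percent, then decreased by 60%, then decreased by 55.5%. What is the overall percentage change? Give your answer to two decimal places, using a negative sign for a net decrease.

A 49% decrease multiplies by 0.51.
Then a 60% decrease: 0.51 × 0.4 = 0.204.
Then a 55.5% decrease: 0.204 × 0.445 = 0.09078.
Overall factor 0.09078, i.e. -90.92%.

-90.92%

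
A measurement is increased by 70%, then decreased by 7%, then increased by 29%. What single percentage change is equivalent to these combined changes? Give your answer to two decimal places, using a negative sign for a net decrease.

A 70% increase multiplies by 1.7.
Then a 7% decrease: 1.7 × 0.93 = 1.581.
Then a 29% increase: 1.581 × 1.29 = 2.03949.
Overall factor 2.03949, i.e. 103.95%.

103.95%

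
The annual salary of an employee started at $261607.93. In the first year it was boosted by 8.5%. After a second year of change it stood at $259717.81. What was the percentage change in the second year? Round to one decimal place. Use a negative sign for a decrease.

-8.5%

After the first year: $261607.93 × 1.085 = $283844.60405.
Second-year multiplier: $259717.81 ÷ $283844.60405 ≈ 0.915.
That is a change of -8.5%.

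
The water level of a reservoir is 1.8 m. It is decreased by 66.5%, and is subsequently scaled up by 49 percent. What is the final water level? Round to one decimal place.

0.9 m

Each change multiplies by a factor: 0.335 × 1.49 = 0.49915.
1.8 × 0.49915 = 0.89847 ≈ 0.9.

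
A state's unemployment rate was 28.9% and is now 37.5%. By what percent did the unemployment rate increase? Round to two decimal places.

The change is 37.5 − 28.9 = 8.6 percentage points.
Relative to the original 28.9%, that is 8.6 ÷ 28.9 ≈ 29.76%.
So the unemployment rate rose by 29.76%.

29.76%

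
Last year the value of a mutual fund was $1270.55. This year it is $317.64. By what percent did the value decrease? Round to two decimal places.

Change: $317.64 − $1270.55 = -$952.91.
Relative to the original: -$952.91 ÷ $1270.55 ≈ -75.00%.
So the value decreased by 75.00%.

75.00%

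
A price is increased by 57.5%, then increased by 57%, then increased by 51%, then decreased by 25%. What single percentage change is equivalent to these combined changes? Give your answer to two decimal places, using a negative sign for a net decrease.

180.04%

A 57.5% increase multiplies by 1.575.
Then a 57% increase: 1.575 × 1.57 = 2.47275.
Then a 51% increase: 2.47275 × 1.51 = 3.7338525.
Then a 25% decrease: 3.7338525 × 0.75 = 2.800389375.
Overall factor 2.800389375, i.e. 180.04%.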